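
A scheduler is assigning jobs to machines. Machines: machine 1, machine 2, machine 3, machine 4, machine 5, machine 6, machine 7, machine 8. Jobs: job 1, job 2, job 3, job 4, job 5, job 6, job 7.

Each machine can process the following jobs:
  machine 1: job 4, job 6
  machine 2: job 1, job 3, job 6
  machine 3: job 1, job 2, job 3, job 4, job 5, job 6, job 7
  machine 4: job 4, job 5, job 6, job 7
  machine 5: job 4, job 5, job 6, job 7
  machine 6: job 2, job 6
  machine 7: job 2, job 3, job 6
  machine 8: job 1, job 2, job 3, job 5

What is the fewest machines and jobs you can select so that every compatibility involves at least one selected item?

{job 1, job 2, job 3, job 4, job 5, job 6, job 7} is a vertex cover of size 7: every edge has an endpoint in this set.
No smaller cover exists because machine 1–job 4, machine 2–job 3, machine 3–job 1, machine 4–job 7, machine 5–job 5, machine 6–job 6, machine 7–job 2 is a matching of size 7, and a cover must include an endpoint of each of these disjoint edges (König's theorem).

7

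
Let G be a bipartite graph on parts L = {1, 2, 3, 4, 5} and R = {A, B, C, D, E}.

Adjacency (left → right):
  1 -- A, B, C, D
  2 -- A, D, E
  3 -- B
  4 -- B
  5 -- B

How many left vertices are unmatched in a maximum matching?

2

One maximum matching: 1–C, 2–E, 3–B.
The set {3, 4, 5} has only 1 neighbour ({B}), so by Hall's theorem at most 3 of the 5 left vertices can be matched.
That matches 3 of the 5, leaving 2 unmatched; no matching can do better.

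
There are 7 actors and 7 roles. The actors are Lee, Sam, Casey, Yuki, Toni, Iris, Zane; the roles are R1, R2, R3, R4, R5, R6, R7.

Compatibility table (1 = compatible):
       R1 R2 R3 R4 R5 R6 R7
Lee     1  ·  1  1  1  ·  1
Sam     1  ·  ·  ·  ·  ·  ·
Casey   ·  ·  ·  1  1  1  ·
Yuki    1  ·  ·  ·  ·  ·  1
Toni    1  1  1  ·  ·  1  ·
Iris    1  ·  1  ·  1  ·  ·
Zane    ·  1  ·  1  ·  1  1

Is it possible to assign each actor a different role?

Yes

For example, pair Lee→R3, Sam→R1, Casey→R6, Yuki→R7, Toni→R2, Iris→R5, Zane→R4.
Every actor is matched, so this is a perfect matching.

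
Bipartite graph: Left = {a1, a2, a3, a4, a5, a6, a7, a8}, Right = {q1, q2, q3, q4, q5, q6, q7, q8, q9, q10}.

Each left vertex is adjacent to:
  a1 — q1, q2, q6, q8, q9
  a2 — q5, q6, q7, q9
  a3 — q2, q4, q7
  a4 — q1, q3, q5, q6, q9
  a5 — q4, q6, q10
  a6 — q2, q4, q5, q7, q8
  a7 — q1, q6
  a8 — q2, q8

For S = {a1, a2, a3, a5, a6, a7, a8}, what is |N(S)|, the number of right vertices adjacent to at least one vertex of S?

The union of neighbours of {a1, a2, a3, a5, a6, a7, a8} is {q1, q2, q4, q5, q6, q7, q8, q9, q10}, which has 9 elements.
Since |N(S)| = 9 ≥ |S| = 7, Hall's condition holds for this subset.

9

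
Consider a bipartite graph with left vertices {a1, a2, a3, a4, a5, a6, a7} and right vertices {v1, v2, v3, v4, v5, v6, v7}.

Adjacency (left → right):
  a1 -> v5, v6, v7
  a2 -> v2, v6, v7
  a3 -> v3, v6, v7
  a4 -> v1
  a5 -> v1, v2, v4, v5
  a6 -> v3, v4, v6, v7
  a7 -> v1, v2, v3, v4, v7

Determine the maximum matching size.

For example, pair a1–v5, a2–v2, a3–v6, a4–v1, a5–v4, a6–v7, a7–v3.
All 7 left vertices are matched, so no larger matching exists.

7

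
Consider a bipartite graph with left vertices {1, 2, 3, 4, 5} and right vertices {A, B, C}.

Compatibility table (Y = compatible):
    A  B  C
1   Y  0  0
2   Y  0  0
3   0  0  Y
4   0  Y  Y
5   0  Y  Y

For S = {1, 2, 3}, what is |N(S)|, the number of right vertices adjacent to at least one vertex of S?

2

The union of neighbours of {1, 2, 3} is {A, C}, which has 2 elements.
Since |N(S)| = 2 < |S| = 3, Hall's condition fails for this subset.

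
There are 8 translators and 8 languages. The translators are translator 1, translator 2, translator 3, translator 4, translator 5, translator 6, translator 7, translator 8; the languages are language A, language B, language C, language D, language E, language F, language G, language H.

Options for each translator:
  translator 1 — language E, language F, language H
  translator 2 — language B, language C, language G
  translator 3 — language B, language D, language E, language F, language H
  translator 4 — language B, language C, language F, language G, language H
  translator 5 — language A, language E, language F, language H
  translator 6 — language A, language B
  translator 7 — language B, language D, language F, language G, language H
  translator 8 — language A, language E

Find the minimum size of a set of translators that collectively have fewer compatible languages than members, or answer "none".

none

A matching saturating every translator exists, for instance translator 1→language E, translator 2→language C, translator 3→language D, translator 4→language F, translator 5→language H, translator 6→language B, translator 7→language G, translator 8→language A.
By Hall's marriage theorem, this means |N(S)| ≥ |S| for every subset S, so no violating subset exists.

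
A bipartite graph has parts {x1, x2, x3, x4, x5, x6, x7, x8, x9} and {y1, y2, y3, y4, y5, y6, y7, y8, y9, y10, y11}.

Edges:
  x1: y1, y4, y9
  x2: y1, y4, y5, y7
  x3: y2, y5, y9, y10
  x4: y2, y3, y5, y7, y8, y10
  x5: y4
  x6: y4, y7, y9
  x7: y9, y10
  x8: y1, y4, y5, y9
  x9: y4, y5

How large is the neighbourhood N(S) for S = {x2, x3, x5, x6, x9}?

7

The union of neighbours of {x2, x3, x5, x6, x9} is {y1, y2, y4, y5, y7, y9, y10}, which has 7 elements.
Since |N(S)| = 7 ≥ |S| = 5, Hall's condition holds for this subset.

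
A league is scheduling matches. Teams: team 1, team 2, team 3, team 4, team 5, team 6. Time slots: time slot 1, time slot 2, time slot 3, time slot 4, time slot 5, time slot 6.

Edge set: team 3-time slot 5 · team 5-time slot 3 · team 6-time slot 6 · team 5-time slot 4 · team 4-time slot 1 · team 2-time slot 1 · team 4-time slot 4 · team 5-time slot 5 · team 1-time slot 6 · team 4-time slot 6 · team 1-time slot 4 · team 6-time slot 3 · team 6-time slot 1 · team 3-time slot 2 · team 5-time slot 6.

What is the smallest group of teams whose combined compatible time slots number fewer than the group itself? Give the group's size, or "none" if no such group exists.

none

A matching saturating every team exists, for instance team 1→time slot 6, team 2→time slot 1, team 3→time slot 2, team 4→time slot 4, team 5→time slot 5, team 6→time slot 3.
By Hall's marriage theorem, this means |N(S)| ≥ |S| for every subset S, so no violating subset exists.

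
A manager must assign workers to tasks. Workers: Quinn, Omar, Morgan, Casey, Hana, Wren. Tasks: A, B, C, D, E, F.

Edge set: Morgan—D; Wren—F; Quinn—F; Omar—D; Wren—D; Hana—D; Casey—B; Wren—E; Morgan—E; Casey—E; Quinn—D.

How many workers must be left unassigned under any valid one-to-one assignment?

For example, pair Quinn–F, Omar–D, Morgan–E, Casey–B.
The set {Quinn, Omar, Morgan, Hana, Wren} has only 3 neighbours ({D, E, F}), so by Hall's theorem at most 4 of the 6 workers can be matched.
That matches 4 of the 6, leaving 2 unmatched; no matching can do better.

2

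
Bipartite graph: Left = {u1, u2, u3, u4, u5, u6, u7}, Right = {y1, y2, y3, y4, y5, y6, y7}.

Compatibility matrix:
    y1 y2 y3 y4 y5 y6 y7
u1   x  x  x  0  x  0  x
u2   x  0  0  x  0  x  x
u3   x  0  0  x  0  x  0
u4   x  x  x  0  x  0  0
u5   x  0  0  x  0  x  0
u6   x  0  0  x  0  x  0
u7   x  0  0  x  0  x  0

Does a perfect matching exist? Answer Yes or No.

No

The set {u3, u5, u6, u7} has only 3 neighbours ({y1, y4, y6}), so by Hall's theorem at most 6 of the 7 left vertices can be matched.
Hence no matching covers every left vertex.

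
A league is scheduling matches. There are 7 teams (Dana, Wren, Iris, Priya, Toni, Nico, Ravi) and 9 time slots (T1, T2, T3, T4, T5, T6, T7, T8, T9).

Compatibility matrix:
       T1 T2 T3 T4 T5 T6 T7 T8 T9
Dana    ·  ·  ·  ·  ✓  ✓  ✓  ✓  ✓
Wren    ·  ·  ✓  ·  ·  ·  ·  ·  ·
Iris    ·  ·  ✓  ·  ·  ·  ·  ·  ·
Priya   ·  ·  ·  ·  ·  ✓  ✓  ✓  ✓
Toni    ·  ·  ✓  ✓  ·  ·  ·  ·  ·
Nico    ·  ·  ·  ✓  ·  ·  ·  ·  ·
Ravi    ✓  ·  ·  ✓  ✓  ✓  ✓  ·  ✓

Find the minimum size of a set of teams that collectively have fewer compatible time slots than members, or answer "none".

2

Take S = {Wren, Iris}. Its neighbourhood is {T3}, so |N(S)| = 1 < |S| = 2.
No single vertex violates Hall's condition since each has at least one neighbour, so 2 is the minimum.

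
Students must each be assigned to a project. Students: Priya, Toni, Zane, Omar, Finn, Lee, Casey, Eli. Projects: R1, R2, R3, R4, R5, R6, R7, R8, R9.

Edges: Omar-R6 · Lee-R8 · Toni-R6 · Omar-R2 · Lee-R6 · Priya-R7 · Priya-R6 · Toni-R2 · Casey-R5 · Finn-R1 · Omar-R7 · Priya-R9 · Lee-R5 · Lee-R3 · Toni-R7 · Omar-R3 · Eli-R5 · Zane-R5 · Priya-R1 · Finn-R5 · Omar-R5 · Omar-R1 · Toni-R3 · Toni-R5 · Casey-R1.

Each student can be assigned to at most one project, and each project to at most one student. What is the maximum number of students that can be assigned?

6

For example, pair Priya-R7, Toni-R3, Zane-R5, Omar-R6, Finn-R1, Lee-R8.
The set {Zane, Finn, Casey, Eli} has only 2 neighbours ({R1, R5}), so by Hall's theorem at most 6 of the 8 students can be matched.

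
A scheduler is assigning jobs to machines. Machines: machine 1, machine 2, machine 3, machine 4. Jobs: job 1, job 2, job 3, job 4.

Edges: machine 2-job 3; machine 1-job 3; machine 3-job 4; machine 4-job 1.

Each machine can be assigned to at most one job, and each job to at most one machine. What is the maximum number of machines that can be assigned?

3

For example, pair machine 1–job 3, machine 3–job 4, machine 4–job 1.
The set {machine 1, machine 2} has only 1 neighbour ({job 3}), so by Hall's theorem at most 3 of the 4 machines can be matched.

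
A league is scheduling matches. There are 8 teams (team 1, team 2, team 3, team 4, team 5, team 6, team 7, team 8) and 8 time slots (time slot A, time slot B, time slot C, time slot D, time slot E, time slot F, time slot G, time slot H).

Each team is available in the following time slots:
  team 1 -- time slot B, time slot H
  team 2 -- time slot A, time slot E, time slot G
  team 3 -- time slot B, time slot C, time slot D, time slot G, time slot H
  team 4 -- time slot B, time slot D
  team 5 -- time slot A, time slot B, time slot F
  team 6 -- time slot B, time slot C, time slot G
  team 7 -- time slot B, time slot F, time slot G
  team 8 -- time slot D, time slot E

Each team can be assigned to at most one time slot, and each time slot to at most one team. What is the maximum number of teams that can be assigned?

8

One maximum matching: team 1-time slot H, team 2-time slot E, team 3-time slot C, team 4-time slot B, team 5-time slot A, team 6-time slot G, team 7-time slot F, team 8-time slot D.
This saturates every team, so 8 is the maximum.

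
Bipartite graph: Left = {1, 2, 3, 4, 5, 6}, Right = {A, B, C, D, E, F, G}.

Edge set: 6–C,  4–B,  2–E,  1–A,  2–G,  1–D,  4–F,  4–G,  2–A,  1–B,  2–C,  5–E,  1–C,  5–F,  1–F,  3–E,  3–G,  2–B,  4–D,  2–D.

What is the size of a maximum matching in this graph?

One maximum matching: 1–B, 2–A, 3–G, 4–F, 5–E, 6–C.
All 6 left vertices are matched, so no larger matching exists.

6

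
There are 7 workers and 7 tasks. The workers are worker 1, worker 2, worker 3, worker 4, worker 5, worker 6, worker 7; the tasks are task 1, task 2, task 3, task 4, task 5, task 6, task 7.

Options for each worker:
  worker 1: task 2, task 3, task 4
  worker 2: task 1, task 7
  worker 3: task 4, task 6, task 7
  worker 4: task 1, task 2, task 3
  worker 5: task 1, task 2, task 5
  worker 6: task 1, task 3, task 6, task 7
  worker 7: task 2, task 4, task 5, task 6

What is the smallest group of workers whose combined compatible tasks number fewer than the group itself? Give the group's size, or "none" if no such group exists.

A matching saturating every worker exists, for instance worker 1→task 3, worker 2→task 7, worker 3→task 4, worker 4→task 1, worker 5→task 5, worker 6→task 6, worker 7→task 2.
By Hall's marriage theorem, this means |N(S)| ≥ |S| for every subset S, so no violating subset exists.

none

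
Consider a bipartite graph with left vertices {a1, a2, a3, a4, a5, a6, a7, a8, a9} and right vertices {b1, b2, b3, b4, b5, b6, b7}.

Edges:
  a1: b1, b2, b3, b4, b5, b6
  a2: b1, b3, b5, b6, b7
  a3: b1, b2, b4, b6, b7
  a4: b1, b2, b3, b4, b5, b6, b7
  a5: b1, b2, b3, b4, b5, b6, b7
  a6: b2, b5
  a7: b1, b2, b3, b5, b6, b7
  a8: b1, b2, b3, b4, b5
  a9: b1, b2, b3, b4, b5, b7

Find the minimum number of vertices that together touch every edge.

7

The 7 edges a1–b5, a2–b3, a3–b4, a4–b1, a5–b6, a6–b2, a7–b7 form a matching, so any vertex cover needs at least 7 vertices (one per matched edge).
Conversely {b1, b2, b3, b4, b5, b6, b7} meets every edge and has exactly 7 vertices, so 7 is optimal.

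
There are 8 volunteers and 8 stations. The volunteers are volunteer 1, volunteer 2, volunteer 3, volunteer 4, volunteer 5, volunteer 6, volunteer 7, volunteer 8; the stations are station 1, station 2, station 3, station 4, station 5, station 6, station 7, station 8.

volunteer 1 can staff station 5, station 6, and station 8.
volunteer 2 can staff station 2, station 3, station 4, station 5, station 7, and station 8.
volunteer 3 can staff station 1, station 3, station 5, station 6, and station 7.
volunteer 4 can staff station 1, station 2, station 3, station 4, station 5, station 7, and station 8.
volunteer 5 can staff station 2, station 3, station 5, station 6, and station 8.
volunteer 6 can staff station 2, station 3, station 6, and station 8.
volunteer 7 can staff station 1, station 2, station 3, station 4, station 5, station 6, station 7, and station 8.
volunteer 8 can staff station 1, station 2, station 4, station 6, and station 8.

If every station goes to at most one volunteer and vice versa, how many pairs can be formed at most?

One maximum matching: volunteer 1–station 5, volunteer 2–station 4, volunteer 3–station 1, volunteer 4–station 7, volunteer 5–station 6, volunteer 6–station 3, volunteer 7–station 8, volunteer 8–station 2.
All 8 volunteers are matched, so no larger matching exists.

8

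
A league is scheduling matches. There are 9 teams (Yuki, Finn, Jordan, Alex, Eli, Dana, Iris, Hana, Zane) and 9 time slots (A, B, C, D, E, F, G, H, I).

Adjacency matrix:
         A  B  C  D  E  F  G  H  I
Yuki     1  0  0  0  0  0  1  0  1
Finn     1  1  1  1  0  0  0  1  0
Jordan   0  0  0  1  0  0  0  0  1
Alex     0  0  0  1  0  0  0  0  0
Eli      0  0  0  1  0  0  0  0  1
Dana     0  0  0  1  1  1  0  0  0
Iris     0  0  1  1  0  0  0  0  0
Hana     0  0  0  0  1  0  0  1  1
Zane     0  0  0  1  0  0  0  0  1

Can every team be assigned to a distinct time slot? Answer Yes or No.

No

The set {Jordan, Alex, Eli, Zane} has only 2 neighbours ({D, I}), so by Hall's theorem at most 7 of the 9 teams can be matched.
Hence no matching covers every team.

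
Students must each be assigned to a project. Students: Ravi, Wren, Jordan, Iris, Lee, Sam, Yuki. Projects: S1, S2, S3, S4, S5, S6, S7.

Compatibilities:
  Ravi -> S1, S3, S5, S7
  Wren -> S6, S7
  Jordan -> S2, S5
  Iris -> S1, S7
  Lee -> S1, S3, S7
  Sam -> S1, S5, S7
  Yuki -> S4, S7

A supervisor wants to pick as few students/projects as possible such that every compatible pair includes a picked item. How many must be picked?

The 7 edges Ravi–S5, Wren–S6, Jordan–S2, Iris–S1, Lee–S3, Sam–S7, Yuki–S4 form a matching, so any vertex cover needs at least 7 vertices (one per matched edge).
Conversely {Ravi, Wren, Jordan, Iris, Lee, Sam, Yuki} meets every edge and has exactly 7 vertices, so 7 is optimal.

7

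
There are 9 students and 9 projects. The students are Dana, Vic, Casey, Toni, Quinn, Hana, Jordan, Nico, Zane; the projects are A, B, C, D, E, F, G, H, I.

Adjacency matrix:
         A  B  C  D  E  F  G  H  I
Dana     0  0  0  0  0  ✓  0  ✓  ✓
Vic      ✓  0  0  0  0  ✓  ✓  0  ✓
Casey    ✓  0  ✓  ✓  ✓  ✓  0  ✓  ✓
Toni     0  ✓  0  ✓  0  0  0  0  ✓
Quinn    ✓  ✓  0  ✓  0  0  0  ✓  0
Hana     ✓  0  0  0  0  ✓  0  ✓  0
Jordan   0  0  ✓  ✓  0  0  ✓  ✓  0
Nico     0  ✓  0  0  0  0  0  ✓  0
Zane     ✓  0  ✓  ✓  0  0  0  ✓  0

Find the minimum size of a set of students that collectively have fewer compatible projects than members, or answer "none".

A matching saturating every student exists, for instance Dana→H, Vic→F, Casey→E, Toni→I, Quinn→D, Hana→A, Jordan→G, Nico→B, Zane→C.
By Hall's marriage theorem, this means |N(S)| ≥ |S| for every subset S, so no violating subset exists.

none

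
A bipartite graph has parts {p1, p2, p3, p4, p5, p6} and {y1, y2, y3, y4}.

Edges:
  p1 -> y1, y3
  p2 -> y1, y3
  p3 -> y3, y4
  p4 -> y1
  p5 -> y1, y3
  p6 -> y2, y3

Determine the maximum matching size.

A valid assignment of size 4: p1–y1, p2–y3, p3–y4, p6–y2.
The set {p1, p2, p4, p5} has only 2 neighbours ({y1, y3}), so by Hall's theorem at most 4 of the 6 left vertices can be matched.

4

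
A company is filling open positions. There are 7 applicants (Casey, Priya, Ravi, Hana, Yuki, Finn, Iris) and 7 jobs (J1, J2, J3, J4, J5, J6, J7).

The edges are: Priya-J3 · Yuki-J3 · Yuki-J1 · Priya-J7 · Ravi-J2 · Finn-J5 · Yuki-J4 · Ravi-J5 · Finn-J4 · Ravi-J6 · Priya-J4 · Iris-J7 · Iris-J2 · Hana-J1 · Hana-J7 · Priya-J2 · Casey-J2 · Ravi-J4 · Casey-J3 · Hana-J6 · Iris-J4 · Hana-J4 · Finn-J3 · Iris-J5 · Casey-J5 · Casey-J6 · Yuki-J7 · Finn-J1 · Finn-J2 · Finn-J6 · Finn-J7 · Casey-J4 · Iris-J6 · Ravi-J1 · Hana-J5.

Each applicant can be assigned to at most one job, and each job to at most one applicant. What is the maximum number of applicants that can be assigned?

7

A valid assignment of size 7: Casey→J3, Priya→J7, Ravi→J4, Hana→J5, Yuki→J1, Finn→J2, Iris→J6.
All 7 applicants are matched, so no larger matching exists.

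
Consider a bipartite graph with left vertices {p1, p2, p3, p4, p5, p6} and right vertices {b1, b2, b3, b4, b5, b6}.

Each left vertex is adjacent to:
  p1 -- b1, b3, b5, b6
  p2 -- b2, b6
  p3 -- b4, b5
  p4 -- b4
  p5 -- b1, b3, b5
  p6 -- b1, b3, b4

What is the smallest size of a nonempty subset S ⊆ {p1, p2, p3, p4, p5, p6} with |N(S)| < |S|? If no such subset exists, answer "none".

A matching saturating every left vertex exists, for instance p1→b6, p2→b2, p3→b5, p4→b4, p5→b1, p6→b3.
By Hall's marriage theorem, this means |N(S)| ≥ |S| for every subset S, so no violating subset exists.

none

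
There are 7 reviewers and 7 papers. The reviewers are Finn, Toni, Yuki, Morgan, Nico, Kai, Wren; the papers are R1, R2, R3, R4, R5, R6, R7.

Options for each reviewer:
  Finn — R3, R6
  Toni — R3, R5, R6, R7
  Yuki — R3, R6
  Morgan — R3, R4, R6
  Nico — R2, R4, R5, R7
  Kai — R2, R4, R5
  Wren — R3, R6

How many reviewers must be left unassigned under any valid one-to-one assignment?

One maximum matching: Finn→R3, Toni→R7, Yuki→R6, Morgan→R4, Nico→R2, Kai→R5.
The set {Finn, Yuki, Wren} has only 2 neighbours ({R3, R6}), so by Hall's theorem at most 6 of the 7 reviewers can be matched.
That matches 6 of the 7, leaving 1 unmatched; no matching can do better.

1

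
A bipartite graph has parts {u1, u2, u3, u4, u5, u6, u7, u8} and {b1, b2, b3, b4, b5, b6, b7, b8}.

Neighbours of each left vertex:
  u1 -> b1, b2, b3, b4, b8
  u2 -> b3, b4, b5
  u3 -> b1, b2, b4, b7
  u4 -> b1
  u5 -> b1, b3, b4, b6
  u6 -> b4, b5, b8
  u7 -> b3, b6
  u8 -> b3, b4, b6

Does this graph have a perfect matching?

A valid assignment of size 8: u1–b2, u2–b5, u3–b7, u4–b1, u5–b4, u6–b8, u7–b6, u8–b3.
All 8 left vertices are covered.

Yes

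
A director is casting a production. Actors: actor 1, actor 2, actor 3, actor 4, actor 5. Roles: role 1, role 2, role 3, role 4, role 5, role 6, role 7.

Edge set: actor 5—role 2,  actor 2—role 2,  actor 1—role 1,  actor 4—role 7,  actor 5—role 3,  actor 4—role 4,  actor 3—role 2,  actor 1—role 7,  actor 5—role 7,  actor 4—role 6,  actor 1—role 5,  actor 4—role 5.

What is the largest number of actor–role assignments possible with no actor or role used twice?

4

A valid assignment of size 4: actor 1-role 5, actor 2-role 2, actor 4-role 7, actor 5-role 3.
The set {actor 2, actor 3} has only 1 neighbour ({role 2}), so by Hall's theorem at most 4 of the 5 actors can be matched.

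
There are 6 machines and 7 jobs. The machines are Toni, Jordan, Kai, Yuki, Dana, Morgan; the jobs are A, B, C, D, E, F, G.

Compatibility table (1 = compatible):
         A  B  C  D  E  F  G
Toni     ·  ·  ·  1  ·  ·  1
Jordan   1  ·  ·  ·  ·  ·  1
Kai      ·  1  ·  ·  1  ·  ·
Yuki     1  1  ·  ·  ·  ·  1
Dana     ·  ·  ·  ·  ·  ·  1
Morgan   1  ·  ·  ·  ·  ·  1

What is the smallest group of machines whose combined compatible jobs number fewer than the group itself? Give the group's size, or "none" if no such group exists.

3

Take S = {Jordan, Dana, Morgan}. Its neighbourhood is {A, G}, so |N(S)| = 2 < |S| = 3.
Every subset of size less than 3 has at least as many neighbours as members, so 3 is the minimum.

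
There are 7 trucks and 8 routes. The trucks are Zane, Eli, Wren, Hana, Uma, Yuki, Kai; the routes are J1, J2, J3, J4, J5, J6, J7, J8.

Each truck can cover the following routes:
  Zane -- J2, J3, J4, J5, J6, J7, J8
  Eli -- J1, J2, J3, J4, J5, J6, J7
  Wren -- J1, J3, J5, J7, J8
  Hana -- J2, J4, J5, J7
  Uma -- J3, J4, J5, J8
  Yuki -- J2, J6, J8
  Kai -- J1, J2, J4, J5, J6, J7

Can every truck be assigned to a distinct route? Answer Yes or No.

One maximum matching: Zane-J7, Eli-J2, Wren-J1, Hana-J5, Uma-J3, Yuki-J8, Kai-J6.
Every truck is matched, so this matching saturates all of them.

Yes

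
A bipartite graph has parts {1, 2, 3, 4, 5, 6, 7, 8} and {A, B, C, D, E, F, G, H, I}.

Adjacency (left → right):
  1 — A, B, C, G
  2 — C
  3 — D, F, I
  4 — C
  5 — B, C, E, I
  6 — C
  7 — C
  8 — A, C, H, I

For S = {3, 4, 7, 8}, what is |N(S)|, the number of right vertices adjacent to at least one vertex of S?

The union of neighbours of {3, 4, 7, 8} is {A, C, D, F, H, I}, which has 6 elements.
Since |N(S)| = 6 ≥ |S| = 4, Hall's condition holds for this subset.

6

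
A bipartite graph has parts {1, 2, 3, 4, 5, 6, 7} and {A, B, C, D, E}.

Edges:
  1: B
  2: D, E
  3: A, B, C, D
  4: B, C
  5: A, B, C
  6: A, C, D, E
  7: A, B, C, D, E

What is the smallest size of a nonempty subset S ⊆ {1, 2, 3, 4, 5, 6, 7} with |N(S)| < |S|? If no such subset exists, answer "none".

6

Take S = {1, 2, 3, 4, 5, 6}. Its neighbourhood is {A, B, C, D, E}, so |N(S)| = 5 < |S| = 6.
Every subset of size less than 6 has at least as many neighbours as members, so 6 is the minimum.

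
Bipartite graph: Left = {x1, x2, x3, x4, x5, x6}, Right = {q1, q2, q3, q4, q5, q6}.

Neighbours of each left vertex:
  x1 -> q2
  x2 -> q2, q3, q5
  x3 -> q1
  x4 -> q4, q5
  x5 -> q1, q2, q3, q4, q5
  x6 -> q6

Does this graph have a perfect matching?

Yes

A valid assignment of size 6: x1–q2, x2–q3, x3–q1, x4–q5, x5–q4, x6–q6.
Every left vertex is matched, so this is a perfect matching.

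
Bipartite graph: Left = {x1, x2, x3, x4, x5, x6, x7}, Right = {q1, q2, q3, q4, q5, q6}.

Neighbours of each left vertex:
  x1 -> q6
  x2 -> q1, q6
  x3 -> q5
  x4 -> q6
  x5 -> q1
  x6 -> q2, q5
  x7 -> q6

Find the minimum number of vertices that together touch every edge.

{x3, x6, q1, q6} is a vertex cover of size 4: every edge has an endpoint in this set.
No smaller cover exists because x1–q6, x2–q1, x3–q5, x6–q2 is a matching of size 4, and a cover must include an endpoint of each of these disjoint edges (König's theorem).

4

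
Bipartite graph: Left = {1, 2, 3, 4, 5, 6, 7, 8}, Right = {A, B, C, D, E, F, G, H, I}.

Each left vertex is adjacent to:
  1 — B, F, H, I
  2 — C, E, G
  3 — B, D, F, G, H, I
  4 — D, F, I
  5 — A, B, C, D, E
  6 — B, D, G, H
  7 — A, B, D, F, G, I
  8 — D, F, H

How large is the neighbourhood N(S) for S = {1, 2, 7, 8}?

9

The union of neighbours of {1, 2, 7, 8} is {A, B, C, D, E, F, G, H, I}, which has 9 elements.
Since |N(S)| = 9 ≥ |S| = 4, Hall's condition holds for this subset.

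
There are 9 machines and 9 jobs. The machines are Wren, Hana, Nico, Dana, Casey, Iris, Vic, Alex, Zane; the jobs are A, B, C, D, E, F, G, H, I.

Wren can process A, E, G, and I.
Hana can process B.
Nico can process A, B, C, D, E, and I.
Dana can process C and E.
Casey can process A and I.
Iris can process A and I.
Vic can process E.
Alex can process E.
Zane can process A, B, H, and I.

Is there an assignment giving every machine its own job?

No

The set {Vic, Alex} has only 1 neighbour ({E}), so by Hall's theorem at most 8 of the 9 machines can be matched.
Hence no matching covers every machine.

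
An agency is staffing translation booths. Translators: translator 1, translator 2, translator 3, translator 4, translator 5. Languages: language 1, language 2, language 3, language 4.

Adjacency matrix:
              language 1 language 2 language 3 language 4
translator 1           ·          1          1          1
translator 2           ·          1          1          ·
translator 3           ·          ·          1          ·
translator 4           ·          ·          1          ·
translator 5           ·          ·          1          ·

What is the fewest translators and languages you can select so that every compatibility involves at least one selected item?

A maximum matching has 3 edges (e.g. translator 1–language 4, translator 2–language 2, translator 3–language 3).
By König's theorem the minimum vertex cover has the same size. One such cover is {translator 1, translator 2, language 3}.

3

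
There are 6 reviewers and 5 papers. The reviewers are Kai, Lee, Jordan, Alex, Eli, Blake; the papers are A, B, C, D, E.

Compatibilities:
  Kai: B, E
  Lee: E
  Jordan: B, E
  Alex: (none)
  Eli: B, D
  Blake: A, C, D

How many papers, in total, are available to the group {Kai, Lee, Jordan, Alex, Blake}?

The union of neighbours of {Kai, Lee, Jordan, Alex, Blake} is {A, B, C, D, E}, which has 5 elements.
Since |N(S)| = 5 ≥ |S| = 5, Hall's condition holds for this subset.

5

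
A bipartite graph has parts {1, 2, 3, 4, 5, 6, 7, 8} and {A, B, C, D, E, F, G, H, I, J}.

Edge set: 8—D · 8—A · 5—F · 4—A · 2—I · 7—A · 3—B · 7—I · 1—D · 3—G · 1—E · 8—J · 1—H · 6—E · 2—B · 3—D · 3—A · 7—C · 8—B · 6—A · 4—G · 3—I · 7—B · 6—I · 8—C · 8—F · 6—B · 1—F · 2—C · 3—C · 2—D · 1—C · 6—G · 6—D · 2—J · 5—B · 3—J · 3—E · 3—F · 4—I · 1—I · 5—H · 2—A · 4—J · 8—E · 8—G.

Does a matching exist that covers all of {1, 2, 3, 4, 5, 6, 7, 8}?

A valid assignment of size 8: 1–H, 2–A, 3–E, 4–I, 5–F, 6–G, 7–B, 8–J.
All 8 left vertices are covered.

Yes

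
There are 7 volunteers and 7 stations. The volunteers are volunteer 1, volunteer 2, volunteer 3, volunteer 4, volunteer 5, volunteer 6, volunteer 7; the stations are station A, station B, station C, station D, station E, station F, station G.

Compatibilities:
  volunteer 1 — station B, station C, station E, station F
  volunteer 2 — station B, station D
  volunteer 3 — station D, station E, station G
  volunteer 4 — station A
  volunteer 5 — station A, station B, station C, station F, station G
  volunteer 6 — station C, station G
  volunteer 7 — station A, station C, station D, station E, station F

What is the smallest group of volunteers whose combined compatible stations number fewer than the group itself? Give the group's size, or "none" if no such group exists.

A matching saturating every volunteer exists, for instance volunteer 1→station C, volunteer 2→station D, volunteer 3→station E, volunteer 4→station A, volunteer 5→station B, volunteer 6→station G, volunteer 7→station F.
By Hall's marriage theorem, this means |N(S)| ≥ |S| for every subset S, so no violating subset exists.

none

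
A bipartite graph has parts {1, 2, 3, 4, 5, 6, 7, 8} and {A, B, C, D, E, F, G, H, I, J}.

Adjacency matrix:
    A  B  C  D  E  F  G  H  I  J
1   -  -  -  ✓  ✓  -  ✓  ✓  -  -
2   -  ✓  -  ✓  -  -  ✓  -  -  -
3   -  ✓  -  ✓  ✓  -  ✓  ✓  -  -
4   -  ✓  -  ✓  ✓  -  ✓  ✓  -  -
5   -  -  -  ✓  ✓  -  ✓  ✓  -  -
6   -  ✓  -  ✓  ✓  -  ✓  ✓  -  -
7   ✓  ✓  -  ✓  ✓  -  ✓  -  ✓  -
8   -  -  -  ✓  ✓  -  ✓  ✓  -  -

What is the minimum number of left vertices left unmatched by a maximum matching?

A valid assignment of size 6: 1-D, 2-B, 3-G, 4-H, 5-E, 7-A.
The set {1, 2, 3, 4, 5, 6, 8} has only 5 neighbours ({B, D, E, G, H}), so by Hall's theorem at most 6 of the 8 left vertices can be matched.
That matches 6 of the 8, leaving 2 unmatched; no matching can do better.

2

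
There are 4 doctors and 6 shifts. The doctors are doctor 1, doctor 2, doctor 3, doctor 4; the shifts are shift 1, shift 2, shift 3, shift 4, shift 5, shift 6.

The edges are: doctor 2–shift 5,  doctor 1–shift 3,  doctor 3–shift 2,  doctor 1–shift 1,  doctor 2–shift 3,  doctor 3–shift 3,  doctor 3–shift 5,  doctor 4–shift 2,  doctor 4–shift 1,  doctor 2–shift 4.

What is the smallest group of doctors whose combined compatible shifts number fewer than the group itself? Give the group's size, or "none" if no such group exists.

none

A matching saturating every doctor exists, for instance doctor 1→shift 1, doctor 2→shift 3, doctor 3→shift 5, doctor 4→shift 2.
By Hall's marriage theorem, this means |N(S)| ≥ |S| for every subset S, so no violating subset exists.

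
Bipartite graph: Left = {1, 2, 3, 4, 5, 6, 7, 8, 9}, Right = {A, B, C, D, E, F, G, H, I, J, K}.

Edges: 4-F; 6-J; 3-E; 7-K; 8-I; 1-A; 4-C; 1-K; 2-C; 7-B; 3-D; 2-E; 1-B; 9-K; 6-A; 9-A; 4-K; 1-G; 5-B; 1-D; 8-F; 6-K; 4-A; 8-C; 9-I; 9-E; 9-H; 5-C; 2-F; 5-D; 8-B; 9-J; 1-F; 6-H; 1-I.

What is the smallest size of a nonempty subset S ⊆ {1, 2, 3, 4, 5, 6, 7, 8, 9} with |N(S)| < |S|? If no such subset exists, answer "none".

A matching saturating every left vertex exists, for instance 1→G, 2→E, 3→D, 4→A, 5→C, 6→K, 7→B, 8→F, 9→J.
By Hall's marriage theorem, this means |N(S)| ≥ |S| for every subset S, so no violating subset exists.

none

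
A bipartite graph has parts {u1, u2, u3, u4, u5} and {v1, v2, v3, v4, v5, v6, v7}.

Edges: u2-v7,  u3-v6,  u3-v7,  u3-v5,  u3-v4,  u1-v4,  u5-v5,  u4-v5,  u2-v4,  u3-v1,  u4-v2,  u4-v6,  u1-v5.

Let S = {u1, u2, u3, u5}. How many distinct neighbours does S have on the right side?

5

The union of neighbours of {u1, u2, u3, u5} is {v1, v4, v5, v6, v7}, which has 5 elements.
Since |N(S)| = 5 ≥ |S| = 4, Hall's condition holds for this subset.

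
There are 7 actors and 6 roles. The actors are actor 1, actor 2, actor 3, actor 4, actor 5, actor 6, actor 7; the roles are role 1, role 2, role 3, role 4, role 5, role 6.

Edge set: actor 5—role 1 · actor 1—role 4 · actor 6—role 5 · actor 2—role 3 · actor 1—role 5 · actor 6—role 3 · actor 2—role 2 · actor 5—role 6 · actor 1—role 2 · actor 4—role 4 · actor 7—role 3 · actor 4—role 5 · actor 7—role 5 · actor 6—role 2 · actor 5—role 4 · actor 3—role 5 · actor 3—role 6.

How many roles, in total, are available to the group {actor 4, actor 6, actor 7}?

The union of neighbours of {actor 4, actor 6, actor 7} is {role 2, role 3, role 4, role 5}, which has 4 elements.
Since |N(S)| = 4 ≥ |S| = 3, Hall's condition holds for this subset.

4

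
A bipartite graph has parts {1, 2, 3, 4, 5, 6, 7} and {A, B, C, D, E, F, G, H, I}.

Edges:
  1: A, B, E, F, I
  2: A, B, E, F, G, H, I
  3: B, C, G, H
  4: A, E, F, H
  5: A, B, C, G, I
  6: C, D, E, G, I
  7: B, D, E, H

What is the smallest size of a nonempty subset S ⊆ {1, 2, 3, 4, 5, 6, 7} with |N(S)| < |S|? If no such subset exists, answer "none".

none

A matching saturating every left vertex exists, for instance 1→A, 2→H, 3→C, 4→F, 5→G, 6→E, 7→B.
By Hall's marriage theorem, this means |N(S)| ≥ |S| for every subset S, so no violating subset exists.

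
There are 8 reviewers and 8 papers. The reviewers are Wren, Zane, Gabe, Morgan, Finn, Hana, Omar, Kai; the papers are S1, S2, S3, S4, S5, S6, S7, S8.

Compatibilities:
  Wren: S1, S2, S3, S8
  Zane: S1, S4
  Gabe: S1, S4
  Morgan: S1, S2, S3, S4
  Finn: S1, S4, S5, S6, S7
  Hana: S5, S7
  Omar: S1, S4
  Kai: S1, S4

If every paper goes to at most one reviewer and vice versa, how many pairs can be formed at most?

6

One maximum matching: Wren-S8, Zane-S1, Gabe-S4, Morgan-S2, Finn-S6, Hana-S7.
The set {Zane, Gabe, Omar, Kai} has only 2 neighbours ({S1, S4}), so by Hall's theorem at most 6 of the 8 reviewers can be matched.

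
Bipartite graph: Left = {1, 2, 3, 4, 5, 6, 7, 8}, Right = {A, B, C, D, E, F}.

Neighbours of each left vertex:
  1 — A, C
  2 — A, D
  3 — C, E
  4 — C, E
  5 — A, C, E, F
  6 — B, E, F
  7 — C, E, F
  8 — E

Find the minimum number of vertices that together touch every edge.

6

A maximum matching has 6 edges (e.g. 1–A, 2–D, 3–C, 4–E, 5–F, 6–B).
By König's theorem the minimum vertex cover has the same size. One such cover is {2, 6, A, C, E, F}.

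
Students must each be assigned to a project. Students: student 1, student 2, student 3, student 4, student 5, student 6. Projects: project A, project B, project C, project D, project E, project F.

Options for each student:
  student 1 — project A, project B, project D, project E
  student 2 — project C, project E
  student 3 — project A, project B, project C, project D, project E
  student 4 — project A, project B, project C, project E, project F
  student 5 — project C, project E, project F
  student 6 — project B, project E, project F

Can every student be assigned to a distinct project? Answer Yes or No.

Yes

A valid assignment of size 6: student 1–project D, student 2–project C, student 3–project B, student 4–project A, student 5–project F, student 6–project E.
All 6 students are covered.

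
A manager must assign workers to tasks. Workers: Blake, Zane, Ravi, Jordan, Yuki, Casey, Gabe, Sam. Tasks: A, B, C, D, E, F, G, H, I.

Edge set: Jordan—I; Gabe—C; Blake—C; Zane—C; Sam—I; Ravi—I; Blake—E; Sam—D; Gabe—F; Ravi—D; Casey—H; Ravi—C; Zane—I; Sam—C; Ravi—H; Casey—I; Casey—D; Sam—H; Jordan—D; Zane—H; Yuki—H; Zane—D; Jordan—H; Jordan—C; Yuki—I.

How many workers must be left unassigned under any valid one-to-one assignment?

One maximum matching: Blake-E, Zane-C, Ravi-I, Jordan-D, Yuki-H, Gabe-F.
The set {Zane, Ravi, Jordan, Yuki, Casey, Sam} has only 4 neighbours ({C, D, H, I}), so by Hall's theorem at most 6 of the 8 workers can be matched.
That matches 6 of the 8, leaving 2 unmatched; no matching can do better.

2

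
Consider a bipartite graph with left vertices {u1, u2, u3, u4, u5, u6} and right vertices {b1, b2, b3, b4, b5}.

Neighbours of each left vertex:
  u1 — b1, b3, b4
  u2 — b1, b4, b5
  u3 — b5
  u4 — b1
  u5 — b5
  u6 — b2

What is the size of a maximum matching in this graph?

For example, pair u1-b3, u2-b4, u3-b5, u4-b1, u6-b2.
The set {u3, u5} has only 1 neighbour ({b5}), so by Hall's theorem at most 5 of the 6 left vertices can be matched.

5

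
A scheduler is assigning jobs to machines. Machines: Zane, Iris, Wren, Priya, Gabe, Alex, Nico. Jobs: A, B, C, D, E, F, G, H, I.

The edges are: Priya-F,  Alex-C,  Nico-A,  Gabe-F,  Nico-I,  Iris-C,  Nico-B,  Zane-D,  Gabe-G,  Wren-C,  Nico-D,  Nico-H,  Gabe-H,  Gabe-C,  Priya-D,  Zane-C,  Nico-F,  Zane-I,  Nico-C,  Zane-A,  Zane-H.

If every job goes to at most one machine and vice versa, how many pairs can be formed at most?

5

One maximum matching: Zane-H, Iris-C, Priya-D, Gabe-F, Nico-A.
The set {Iris, Wren, Alex} has only 1 neighbour ({C}), so by Hall's theorem at most 5 of the 7 machines can be matched.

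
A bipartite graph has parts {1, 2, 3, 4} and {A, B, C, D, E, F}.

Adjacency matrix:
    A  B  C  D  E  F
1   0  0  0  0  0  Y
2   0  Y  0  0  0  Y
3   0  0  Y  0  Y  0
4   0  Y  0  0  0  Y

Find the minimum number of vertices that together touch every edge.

3

The 3 edges 1–F, 2–B, 3–E form a matching, so any vertex cover needs at least 3 vertices (one per matched edge).
Conversely {3, B, F} meets every edge and has exactly 3 vertices, so 3 is optimal.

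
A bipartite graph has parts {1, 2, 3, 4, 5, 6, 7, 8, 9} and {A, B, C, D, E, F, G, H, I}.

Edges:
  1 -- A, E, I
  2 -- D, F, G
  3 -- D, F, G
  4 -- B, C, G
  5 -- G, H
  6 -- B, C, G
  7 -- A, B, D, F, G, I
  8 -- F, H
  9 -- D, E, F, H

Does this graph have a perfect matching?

Yes

For example, pair 1-A, 2-G, 3-D, 4-C, 5-H, 6-B, 7-I, 8-F, 9-E.
All 9 left vertices are covered.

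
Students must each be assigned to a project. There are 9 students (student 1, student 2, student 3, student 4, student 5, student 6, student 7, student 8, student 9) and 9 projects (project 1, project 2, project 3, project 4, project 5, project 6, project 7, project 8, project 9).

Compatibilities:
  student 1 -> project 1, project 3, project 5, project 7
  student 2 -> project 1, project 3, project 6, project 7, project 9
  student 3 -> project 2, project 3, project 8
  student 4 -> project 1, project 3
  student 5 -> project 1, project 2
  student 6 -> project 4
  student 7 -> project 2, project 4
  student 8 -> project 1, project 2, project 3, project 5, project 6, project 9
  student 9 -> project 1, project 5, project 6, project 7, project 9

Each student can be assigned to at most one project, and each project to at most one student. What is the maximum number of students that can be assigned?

9

One maximum matching: student 1-project 5, student 2-project 7, student 3-project 8, student 4-project 3, student 5-project 1, student 6-project 4, student 7-project 2, student 8-project 6, student 9-project 9.
All 9 students are matched, so no larger matching exists.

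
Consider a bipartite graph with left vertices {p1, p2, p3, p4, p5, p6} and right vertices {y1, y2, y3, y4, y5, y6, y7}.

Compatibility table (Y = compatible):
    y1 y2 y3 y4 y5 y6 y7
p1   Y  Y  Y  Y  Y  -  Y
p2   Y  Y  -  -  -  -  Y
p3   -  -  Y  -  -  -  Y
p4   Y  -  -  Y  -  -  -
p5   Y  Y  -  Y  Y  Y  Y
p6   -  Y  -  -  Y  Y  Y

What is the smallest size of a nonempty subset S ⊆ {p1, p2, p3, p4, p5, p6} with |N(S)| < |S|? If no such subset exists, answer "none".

A matching saturating every left vertex exists, for instance p1→y2, p2→y1, p3→y3, p4→y4, p5→y6, p6→y7.
By Hall's marriage theorem, this means |N(S)| ≥ |S| for every subset S, so no violating subset exists.

none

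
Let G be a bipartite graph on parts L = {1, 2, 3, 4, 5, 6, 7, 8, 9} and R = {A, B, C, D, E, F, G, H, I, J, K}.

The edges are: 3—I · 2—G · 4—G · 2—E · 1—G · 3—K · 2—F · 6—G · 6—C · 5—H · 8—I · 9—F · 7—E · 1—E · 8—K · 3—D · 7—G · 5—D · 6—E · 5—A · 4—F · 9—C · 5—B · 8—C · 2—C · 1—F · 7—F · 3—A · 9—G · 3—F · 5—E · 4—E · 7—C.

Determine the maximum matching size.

For example, pair 1–F, 2–C, 3–A, 4–G, 5–H, 6–E, 8–K.
The set {1, 2, 4, 6, 7, 9} has only 4 neighbours ({C, E, F, G}), so by Hall's theorem at most 7 of the 9 left vertices can be matched.

7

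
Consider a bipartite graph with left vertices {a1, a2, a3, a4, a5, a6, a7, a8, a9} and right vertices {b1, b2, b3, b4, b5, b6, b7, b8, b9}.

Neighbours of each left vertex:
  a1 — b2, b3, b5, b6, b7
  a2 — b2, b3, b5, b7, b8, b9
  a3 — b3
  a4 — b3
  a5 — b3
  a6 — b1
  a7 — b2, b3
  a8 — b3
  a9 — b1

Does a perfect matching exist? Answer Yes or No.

The set {a3, a4, a5, a6, a8, a9} has only 2 neighbours ({b1, b3}), so by Hall's theorem at most 5 of the 9 left vertices can be matched.
Hence no matching covers every left vertex.

No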